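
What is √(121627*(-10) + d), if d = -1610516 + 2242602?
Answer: 2*I*√146046 ≈ 764.32*I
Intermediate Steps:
d = 632086
√(121627*(-10) + d) = √(121627*(-10) + 632086) = √(-1216270 + 632086) = √(-584184) = 2*I*√146046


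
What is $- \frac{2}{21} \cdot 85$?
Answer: $- \frac{170}{21} \approx -8.0952$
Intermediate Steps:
$- \frac{2}{21} \cdot 85 = \left(-2\right) \frac{1}{21} \cdot 85 = \left(- \frac{2}{21}\right) 85 = - \frac{170}{21}$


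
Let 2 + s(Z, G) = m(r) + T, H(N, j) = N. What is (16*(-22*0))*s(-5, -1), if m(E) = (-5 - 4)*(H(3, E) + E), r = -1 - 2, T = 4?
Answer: 0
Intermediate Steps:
r = -3
m(E) = -27 - 9*E (m(E) = (-5 - 4)*(3 + E) = -9*(3 + E) = -27 - 9*E)
s(Z, G) = 2 (s(Z, G) = -2 + ((-27 - 9*(-3)) + 4) = -2 + ((-27 + 27) + 4) = -2 + (0 + 4) = -2 + 4 = 2)
(16*(-22*0))*s(-5, -1) = (16*(-22*0))*2 = (16*0)*2 = 0*2 = 0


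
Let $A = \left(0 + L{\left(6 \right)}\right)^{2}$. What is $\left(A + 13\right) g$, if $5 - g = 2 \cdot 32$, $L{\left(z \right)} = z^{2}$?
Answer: $-77231$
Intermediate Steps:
$A = 1296$ ($A = \left(0 + 6^{2}\right)^{2} = \left(0 + 36\right)^{2} = 36^{2} = 1296$)
$g = -59$ ($g = 5 - 2 \cdot 32 = 5 - 64 = -59$)
$\left(A + 13\right) g = \left(1296 + 13\right) \left(-59\right) = 1309 \left(-59\right) = -77231$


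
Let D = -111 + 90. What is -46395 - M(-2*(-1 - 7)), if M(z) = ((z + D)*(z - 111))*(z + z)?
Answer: -61595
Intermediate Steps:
D = -21
M(z) = 2*z*(-111 + z)*(-21 + z) (M(z) = ((z - 21)*(z - 111))*(z + z) = ((-21 + z)*(-111 + z))*(2*z) = ((-111 + z)*(-21 + z))*(2*z) = 2*z*(-111 + z)*(-21 + z))
-46395 - M(-2*(-1 - 7)) = -46395 - 2*(-2*(-1 - 7))*(2331 + (-2*(-1 - 7))² - (-264)*(-1 - 7)) = -46395 - 2*(-2*(-8))*(2331 + (-2*(-8))² - (-264)*(-8)) = -46395 - 2*16*(2331 + 16² - 132*16) = -46395 - 2*16*(2331 + 256 - 2112) = -46395 - 2*16*475 = -46395 - 1*15200 = -46395 - 15200 = -61595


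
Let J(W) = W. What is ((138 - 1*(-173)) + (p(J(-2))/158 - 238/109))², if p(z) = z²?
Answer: 7072605156969/74149321 ≈ 95383.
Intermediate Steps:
((138 - 1*(-173)) + (p(J(-2))/158 - 238/109))² = ((138 - 1*(-173)) + ((-2)²/158 - 238/109))² = ((138 + 173) + (4*(1/158) - 238*1/109))² = (311 + (2/79 - 238/109))² = (311 - 18584/8611)² = (2659437/8611)² = 7072605156969/74149321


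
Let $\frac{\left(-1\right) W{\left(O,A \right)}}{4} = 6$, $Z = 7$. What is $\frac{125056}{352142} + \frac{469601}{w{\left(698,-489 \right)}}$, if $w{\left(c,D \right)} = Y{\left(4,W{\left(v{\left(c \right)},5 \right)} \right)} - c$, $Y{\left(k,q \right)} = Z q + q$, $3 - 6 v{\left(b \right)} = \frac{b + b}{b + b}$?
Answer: $- \frac{82627467751}{156703190} \approx -527.29$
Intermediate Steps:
$v{\left(b \right)} = \frac{1}{3}$ ($v{\left(b \right)} = \frac{1}{2} - \frac{\left(b + b\right) \frac{1}{b + b}}{6} = \frac{1}{2} - \frac{2 b \frac{1}{2 b}}{6} = \frac{1}{2} - \frac{1}{6} = \frac{1}{3}$)
$W{\left(O,A \right)} = -24$ ($W{\left(O,A \right)} = \left(-4\right) 6 = -24$)
$Y{\left(k,q \right)} = 8 q$ ($Y{\left(k,q \right)} = 7 q + q = 8 q$)
$w{\left(c,D \right)} = -192 - c$ ($w{\left(c,D \right)} = 8 \left(-24\right) - c = -192 - c$)
$\frac{125056}{352142} + \frac{469601}{w{\left(698,-489 \right)}} = \frac{125056}{352142} + \frac{469601}{-192 - 698} = 125056 \cdot \frac{1}{352142} + \frac{469601}{-192 - 698} = \frac{62528}{176071} + \frac{469601}{-890} = \frac{62528}{176071} + 469601 \left(- \frac{1}{890}\right) = \frac{62528}{176071} - \frac{469601}{890} = - \frac{82627467751}{156703190}$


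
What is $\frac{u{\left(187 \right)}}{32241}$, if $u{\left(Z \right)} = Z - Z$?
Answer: $0$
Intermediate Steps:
$u{\left(Z \right)} = 0$
$\frac{u{\left(187 \right)}}{32241} = \frac{0}{32241} = 0 \cdot \frac{1}{32241} = 0$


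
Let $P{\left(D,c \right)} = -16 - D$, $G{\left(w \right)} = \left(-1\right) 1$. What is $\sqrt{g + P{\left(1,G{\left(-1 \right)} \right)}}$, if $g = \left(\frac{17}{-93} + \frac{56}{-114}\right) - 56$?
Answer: $\frac{i \sqrt{25559066}}{589} \approx 8.5834 i$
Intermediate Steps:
$G{\left(w \right)} = -1$
$g = - \frac{33381}{589}$ ($g = \left(17 \left(- \frac{1}{93}\right) + 56 \left(- \frac{1}{114}\right)\right) - 56 = \left(- \frac{17}{93} - \frac{28}{57}\right) - 56 = - \frac{397}{589} - 56 = - \frac{33381}{589} \approx -56.674$)
$\sqrt{g + P{\left(1,G{\left(-1 \right)} \right)}} = \sqrt{- \frac{33381}{589} - 17} = \sqrt{- \frac{43394}{589}} = \frac{i \sqrt{25559066}}{589}$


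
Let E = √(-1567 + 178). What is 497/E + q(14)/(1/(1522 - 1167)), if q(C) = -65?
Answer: -23075 - 497*I*√1389/1389 ≈ -23075.0 - 13.335*I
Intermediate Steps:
E = I*√1389 (E = √(-1389) = I*√1389 ≈ 37.269*I)
497/E + q(14)/(1/(1522 - 1167)) = 497/((I*√1389)) - 65/(1/(1522 - 1167)) = 497*(-I*√1389/1389) - 65/(1/355) = -497*I*√1389/1389 - 65/1/355 = -497*I*√1389/1389 - 65*355 = -497*I*√1389/1389 - 23075 = -23075 - 497*I*√1389/1389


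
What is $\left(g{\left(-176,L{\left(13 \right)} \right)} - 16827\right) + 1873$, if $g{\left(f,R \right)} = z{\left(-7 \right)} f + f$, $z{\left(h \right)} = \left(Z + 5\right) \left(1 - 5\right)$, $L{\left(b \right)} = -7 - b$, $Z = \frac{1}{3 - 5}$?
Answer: $-11962$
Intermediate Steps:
$Z = - \frac{1}{2}$ ($Z = \frac{1}{-2} = - \frac{1}{2} \approx -0.5$)
$z{\left(h \right)} = -18$ ($z{\left(h \right)} = \left(- \frac{1}{2} + 5\right) \left(1 - 5\right) = \frac{9}{2} \left(-4\right) = -18$)
$g{\left(f,R \right)} = - 17 f$ ($g{\left(f,R \right)} = - 18 f + f = - 17 f$)
$\left(g{\left(-176,L{\left(13 \right)} \right)} - 16827\right) + 1873 = \left(\left(-17\right) \left(-176\right) - 16827\right) + 1873 = \left(2992 - 16827\right) + 1873 = -13835 + 1873 = -11962$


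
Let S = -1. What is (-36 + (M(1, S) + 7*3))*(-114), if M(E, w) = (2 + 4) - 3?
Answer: 1368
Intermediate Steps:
M(E, w) = 3 (M(E, w) = 6 - 3 = 3)
(-36 + (M(1, S) + 7*3))*(-114) = (-36 + (3 + 7*3))*(-114) = (-36 + (3 + 21))*(-114) = (-36 + 24)*(-114) = -12*(-114) = 1368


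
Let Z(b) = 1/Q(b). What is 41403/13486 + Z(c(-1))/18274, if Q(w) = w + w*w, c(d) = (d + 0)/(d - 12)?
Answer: 5297328521/1725102148 ≈ 3.0707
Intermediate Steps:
c(d) = d/(-12 + d)
Q(w) = w + w**2
Z(b) = 1/(b*(1 + b))
41403/13486 + Z(c(-1))/18274 = 41403/13486 + (1/(((-1/(-12 - 1)))*(1 - 1/(-12 - 1))))/18274 = 41403*(1/13486) + (1/(((-1/(-13)))*(1 - 1/(-13))))*(1/18274) = 41403/13486 + (1/(((-1*(-1/13)))*(1 - 1*(-1/13))))*(1/18274) = 41403/13486 + (1/((1/13)*(1 + 1/13)))*(1/18274) = 41403/13486 + (13/(14/13))*(1/18274) = 41403/13486 + (13*(13/14))*(1/18274) = 41403/13486 + (169/14)*(1/18274) = 41403/13486 + 169/255836 = 5297328521/1725102148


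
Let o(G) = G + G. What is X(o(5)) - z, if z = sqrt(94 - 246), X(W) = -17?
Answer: -17 - 2*I*sqrt(38) ≈ -17.0 - 12.329*I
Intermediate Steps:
o(G) = 2*G
z = 2*I*sqrt(38) (z = sqrt(-152) = 2*I*sqrt(38) ≈ 12.329*I)
X(o(5)) - z = -17 - 2*I*sqrt(38)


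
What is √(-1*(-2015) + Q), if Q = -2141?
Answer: 3*I*√14 ≈ 11.225*I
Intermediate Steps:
√(-1*(-2015) + Q) = √(-1*(-2015) - 2141) = √(2015 - 2141) = √(-126) = 3*I*√14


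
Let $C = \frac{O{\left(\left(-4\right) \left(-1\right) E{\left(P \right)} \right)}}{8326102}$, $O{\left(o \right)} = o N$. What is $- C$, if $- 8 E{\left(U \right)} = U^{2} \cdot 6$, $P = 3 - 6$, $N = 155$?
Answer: $\frac{4185}{8326102} \approx 0.00050264$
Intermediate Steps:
$P = -3$ ($P = 3 - 6 = -3$)
$E{\left(U \right)} = - \frac{3 U^{2}}{4}$ ($E{\left(U \right)} = - \frac{U^{2} \cdot 6}{8} = - \frac{6 U^{2}}{8} = - \frac{3 U^{2}}{4}$)
$O{\left(o \right)} = 155 o$ ($O{\left(o \right)} = o 155 = 155 o$)
$C = - \frac{4185}{8326102}$ ($C = \frac{155 \left(-4\right) \left(-1\right) \left(- \frac{3 \left(-3\right)^{2}}{4}\right)}{8326102} = 155 \cdot 4 \left(\left(- \frac{3}{4}\right) 9\right) \frac{1}{8326102} = 155 \cdot 4 \left(- \frac{27}{4}\right) \frac{1}{8326102} = 155 \left(-27\right) \frac{1}{8326102} = \left(-4185\right) \frac{1}{8326102} = - \frac{4185}{8326102} \approx -0.00050264$)
$- C = \left(-1\right) \left(- \frac{4185}{8326102}\right) = \frac{4185}{8326102}$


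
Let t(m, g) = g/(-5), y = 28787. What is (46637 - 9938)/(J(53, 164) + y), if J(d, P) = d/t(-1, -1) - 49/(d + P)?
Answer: 1137669/900605 ≈ 1.2632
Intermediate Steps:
t(m, g) = -g/5 (t(m, g) = g*(-1/5) = -g/5)
J(d, P) = -49/(P + d) + 5*d (J(d, P) = d/((-1/5*(-1))) - 49/(d + P) = d/(1/5) - 49/(P + d) = d*5 - 49/(P + d) = 5*d - 49/(P + d) = -49/(P + d) + 5*d)
(46637 - 9938)/(J(53, 164) + y) = (46637 - 9938)/((-49 + 5*53**2 + 5*164*53)/(164 + 53) + 28787) = 36699/((-49 + 5*2809 + 43460)/217 + 28787) = 36699/((-49 + 14045 + 43460)/217 + 28787) = 36699/((1/217)*57456 + 28787) = 36699/(8208/31 + 28787) = 36699/(900605/31) = 36699*(31/900605) = 1137669/900605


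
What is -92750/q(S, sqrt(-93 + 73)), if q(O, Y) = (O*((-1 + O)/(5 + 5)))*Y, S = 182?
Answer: 6625*I*sqrt(5)/2353 ≈ 6.2958*I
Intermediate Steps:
q(O, Y) = O*Y*(-1/10 + O/10) (q(O, Y) = (O*((-1 + O)/10))*Y = (O*((-1 + O)*(1/10)))*Y = (O*(-1/10 + O/10))*Y = O*Y*(-1/10 + O/10))
-92750/q(S, sqrt(-93 + 73)) = -92750*5/(91*(-1 + 182)*sqrt(-93 + 73)) = -92750*(-I*sqrt(5)/32942) = -(-6625)*I*sqrt(5)/2353 = 6625*I*sqrt(5)/2353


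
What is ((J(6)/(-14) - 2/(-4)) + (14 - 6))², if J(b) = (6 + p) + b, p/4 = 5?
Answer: 7569/196 ≈ 38.617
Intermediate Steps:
p = 20 (p = 4*5 = 20)
J(b) = 26 + b (J(b) = (6 + 20) + b = 26 + b)
((J(6)/(-14) - 2/(-4)) + (14 - 6))² = (((26 + 6)/(-14) - 2/(-4)) + (14 - 6))² = ((32*(-1/14) - 2*(-¼)) + 8)² = ((-16/7 + ½) + 8)² = (-25/14 + 8)² = (87/14)² = 7569/196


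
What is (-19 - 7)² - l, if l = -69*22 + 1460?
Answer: 734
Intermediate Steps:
l = -58 (l = -1518 + 1460 = -58)
(-19 - 7)² - l = (-19 - 7)² - 1*(-58) = (-26)² + 58 = 676 + 58 = 734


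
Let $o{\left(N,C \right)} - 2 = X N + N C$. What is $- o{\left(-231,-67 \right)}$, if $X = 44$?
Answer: $-5315$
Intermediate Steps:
$o{\left(N,C \right)} = 2 + 44 N + C N$ ($o{\left(N,C \right)} = 2 + \left(44 N + N C\right) = 2 + \left(44 N + C N\right) = 2 + 44 N + C N$)
$- o{\left(-231,-67 \right)} = - (2 + 44 \left(-231\right) - -15477) = - (2 - 10164 + 15477) = \left(-1\right) 5315 = -5315$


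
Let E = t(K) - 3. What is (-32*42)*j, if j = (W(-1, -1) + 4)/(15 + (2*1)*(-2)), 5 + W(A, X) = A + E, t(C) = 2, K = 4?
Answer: 4032/11 ≈ 366.55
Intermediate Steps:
E = -1 (E = 2 - 3 = -1)
W(A, X) = -6 + A (W(A, X) = -5 + (A - 1) = -5 + (-1 + A) = -6 + A)
j = -3/11 (j = ((-6 - 1) + 4)/(15 + (2*1)*(-2)) = (-7 + 4)/(15 + 2*(-2)) = -3/(15 - 4) = -3/11 ≈ -0.27273)
(-32*42)*j = -32*42*(-3/11) = -1344*(-3/11) = 4032/11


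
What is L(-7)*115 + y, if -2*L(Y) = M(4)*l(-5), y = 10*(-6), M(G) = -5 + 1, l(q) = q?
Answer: -1210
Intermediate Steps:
M(G) = -4
y = -60
L(Y) = -10 (L(Y) = -(-2)*(-5) = -½*20 = -10)
L(-7)*115 + y = -10*115 - 60 = -1150 - 60 = -1210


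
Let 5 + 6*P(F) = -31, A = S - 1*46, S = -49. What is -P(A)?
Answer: 6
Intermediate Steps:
A = -95 (A = -49 - 1*46 = -49 - 46 = -95)
P(F) = -6 (P(F) = -⅚ + (⅙)*(-31) = -⅚ - 31/6 = -6)
-P(A) = -1*(-6) = 6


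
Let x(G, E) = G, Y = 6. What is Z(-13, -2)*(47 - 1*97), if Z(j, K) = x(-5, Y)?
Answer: 250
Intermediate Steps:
Z(j, K) = -5
Z(-13, -2)*(47 - 1*97) = -5*(47 - 1*97) = -5*(47 - 97) = -5*(-50) = 250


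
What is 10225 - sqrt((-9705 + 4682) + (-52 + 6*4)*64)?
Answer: 10225 - I*sqrt(6815) ≈ 10225.0 - 82.553*I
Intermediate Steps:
10225 - sqrt((-9705 + 4682) + (-52 + 6*4)*64) = 10225 - sqrt(-5023 + (-52 + 24)*64) = 10225 - sqrt(-5023 - 28*64) = 10225 - sqrt(-5023 - 1792) = 10225 - sqrt(-6815) = 10225 - I*sqrt(6815)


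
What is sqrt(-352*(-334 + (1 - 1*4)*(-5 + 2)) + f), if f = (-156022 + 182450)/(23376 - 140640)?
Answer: sqrt(24579588258897)/14658 ≈ 338.23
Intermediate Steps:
f = -6607/29316 (f = 26428/(-117264) = 26428*(-1/117264) = -6607/29316 ≈ -0.22537)
sqrt(-352*(-334 + (1 - 1*4)*(-5 + 2)) + f) = sqrt(-352*(-334 + (1 - 1*4)*(-5 + 2)) - 6607/29316) = sqrt(-352*(-334 + (1 - 4)*(-3)) - 6607/29316) = sqrt(-352*(-334 - 3*(-3)) - 6607/29316) = sqrt(-352*(-334 + 9) - 6607/29316) = sqrt(-352*(-325) - 6607/29316) = sqrt(114400 - 6607/29316) = sqrt(3353743793/29316) = sqrt(24579588258897)/14658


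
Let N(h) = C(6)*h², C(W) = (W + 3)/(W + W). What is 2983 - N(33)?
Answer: 8665/4 ≈ 2166.3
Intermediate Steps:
C(W) = (3 + W)/(2*W) (C(W) = (3 + W)/((2*W)) = (3 + W)*(1/(2*W)) = (3 + W)/(2*W))
N(h) = 3*h²/4 (N(h) = ((½)*(3 + 6)/6)*h² = ((½)*(⅙)*9)*h² = 3*h²/4)
2983 - N(33) = 2983 - 3*33²/4 = 2983 - 3*1089/4 = 2983 - 1*3267/4 = 2983 - 3267/4 = 8665/4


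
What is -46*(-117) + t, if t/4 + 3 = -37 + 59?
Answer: 5458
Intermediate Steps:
t = 76 (t = -12 + 4*(-37 + 59) = -12 + 4*22 = -12 + 88 = 76)
-46*(-117) + t = -46*(-117) + 76 = 5382 + 76 = 5458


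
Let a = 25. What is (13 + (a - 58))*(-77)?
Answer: 1540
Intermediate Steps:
(13 + (a - 58))*(-77) = (13 + (25 - 58))*(-77) = (13 - 33)*(-77) = -20*(-77) = 1540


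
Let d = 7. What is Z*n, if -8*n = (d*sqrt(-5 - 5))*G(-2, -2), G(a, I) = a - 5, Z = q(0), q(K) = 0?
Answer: 0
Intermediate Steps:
Z = 0
G(a, I) = -5 + a
n = 49*I*sqrt(10)/8 (n = -7*sqrt(-5 - 5)*(-5 - 2)/8 = -7*sqrt(-10)*(-7)/8 = -7*(I*sqrt(10))*(-7)/8 = -7*I*sqrt(10)*(-7)/8 = -(-49)*I*sqrt(10)/8 = 49*I*sqrt(10)/8 ≈ 19.369*I)
Z*n = 0*(49*I*sqrt(10)/8) = 0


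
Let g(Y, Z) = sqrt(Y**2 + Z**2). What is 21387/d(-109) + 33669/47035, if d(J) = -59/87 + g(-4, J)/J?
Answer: 6521623745499/243453160 - 17644724127*sqrt(11897)/48690632 ≈ -12738.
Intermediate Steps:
d(J) = -59/87 + sqrt(16 + J**2)/J (d(J) = -59/87 + sqrt((-4)**2 + J**2)/J = -59*1/87 + sqrt(16 + J**2)/J = -59/87 + sqrt(16 + J**2)/J)
21387/d(-109) + 33669/47035 = 21387/(-59/87 + sqrt(16 + (-109)**2)/(-109)) + 33669/47035 = 21387/(-59/87 - sqrt(16 + 11881)/109) + 33669*(1/47035) = 21387/(-59/87 - sqrt(11897)/109) + 33669/47035 = 33669/47035 + 21387/(-59/87 - sqrt(11897)/109)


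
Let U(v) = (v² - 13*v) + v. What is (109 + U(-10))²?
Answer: 108241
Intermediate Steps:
U(v) = v² - 12*v
(109 + U(-10))² = (109 - 10*(-12 - 10))² = (109 - 10*(-22))² = (109 + 220)² = 329² = 108241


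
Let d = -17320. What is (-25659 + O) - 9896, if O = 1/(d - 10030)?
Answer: -972429251/27350 ≈ -35555.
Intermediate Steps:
O = -1/27350 (O = 1/(-17320 - 10030) = 1/(-27350) = -1/27350 ≈ -3.6563e-5)
(-25659 + O) - 9896 = (-25659 - 1/27350) - 9896 = -701773651/27350 - 9896 = -972429251/27350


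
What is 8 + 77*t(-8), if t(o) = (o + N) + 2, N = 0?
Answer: -454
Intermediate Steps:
t(o) = 2 + o (t(o) = (o + 0) + 2 = o + 2 = 2 + o)
8 + 77*t(-8) = 8 + 77*(2 - 8) = 8 + 77*(-6) = 8 - 462 = -454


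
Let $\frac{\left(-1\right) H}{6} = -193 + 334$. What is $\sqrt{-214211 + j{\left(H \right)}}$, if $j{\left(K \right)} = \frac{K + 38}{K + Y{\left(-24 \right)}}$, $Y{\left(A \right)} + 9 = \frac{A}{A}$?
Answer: $\frac{3 i \sqrt{4339633879}}{427} \approx 462.83 i$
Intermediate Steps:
$Y{\left(A \right)} = -8$ ($Y{\left(A \right)} = -9 + \frac{A}{A} = -9 + 1 = -8$)
$H = -846$ ($H = - 6 \left(-193 + 334\right) = \left(-6\right) 141 = -846$)
$j{\left(K \right)} = \frac{38 + K}{-8 + K}$ ($j{\left(K \right)} = \frac{K + 38}{K - 8} = \frac{38 + K}{-8 + K}$)
$\sqrt{-214211 + j{\left(H \right)}} = \sqrt{-214211 + \frac{38 - 846}{-8 - 846}} = \sqrt{-214211 + \frac{1}{-854} \left(-808\right)} = \sqrt{-214211 - - \frac{404}{427}} = \sqrt{-214211 + \frac{404}{427}} = \sqrt{- \frac{91467693}{427}} = \frac{3 i \sqrt{4339633879}}{427}$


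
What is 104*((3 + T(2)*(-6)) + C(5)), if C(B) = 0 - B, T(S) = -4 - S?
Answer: 3536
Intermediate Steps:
C(B) = -B
104*((3 + T(2)*(-6)) + C(5)) = 104*((3 + (-4 - 1*2)*(-6)) - 1*5) = 104*((3 + (-4 - 2)*(-6)) - 5) = 104*((3 - 6*(-6)) - 5) = 104*((3 + 36) - 5) = 104*(39 - 5) = 104*34 = 3536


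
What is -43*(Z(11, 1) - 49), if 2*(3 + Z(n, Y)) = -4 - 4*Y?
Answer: 2408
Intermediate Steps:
Z(n, Y) = -5 - 2*Y (Z(n, Y) = -3 + (-4 - 4*Y)/2 = -3 + (-2 - 2*Y) = -5 - 2*Y)
-43*(Z(11, 1) - 49) = -43*((-5 - 2*1) - 49) = -43*((-5 - 2) - 49) = -43*(-7 - 49) = -43*(-56) = 2408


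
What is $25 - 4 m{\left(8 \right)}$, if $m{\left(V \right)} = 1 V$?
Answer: $-7$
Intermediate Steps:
$m{\left(V \right)} = V$
$25 - 4 m{\left(8 \right)} = 25 - 32 = -7$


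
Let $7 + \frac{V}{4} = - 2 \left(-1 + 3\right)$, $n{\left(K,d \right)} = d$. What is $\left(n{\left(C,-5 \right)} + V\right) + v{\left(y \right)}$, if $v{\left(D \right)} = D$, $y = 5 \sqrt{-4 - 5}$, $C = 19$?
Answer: $-49 + 15 i \approx -49.0 + 15.0 i$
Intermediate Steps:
$V = -44$ ($V = -28 + 4 \left(- 2 \left(-1 + 3\right)\right) = -28 + 4 \left(\left(-2\right) 2\right) = -28 + 4 \left(-4\right) = -28 - 16 = -44$)
$y = 15 i$ ($y = 5 \sqrt{-9} = 5 \cdot 3 i = 15 i \approx 15.0 i$)
$\left(n{\left(C,-5 \right)} + V\right) + v{\left(y \right)} = \left(-5 - 44\right) + 15 i = -49 + 15 i$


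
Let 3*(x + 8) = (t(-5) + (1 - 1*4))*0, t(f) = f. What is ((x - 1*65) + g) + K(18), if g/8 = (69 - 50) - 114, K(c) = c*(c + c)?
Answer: -185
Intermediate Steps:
x = -8 (x = -8 + ((-5 + (1 - 1*4))*0)/3 = -8 + ((-5 + (1 - 4))*0)/3 = -8 + ((-5 - 3)*0)/3 = -8 + (-8*0)/3 = -8 + (1/3)*0 = -8 + 0 = -8)
K(c) = 2*c**2 (K(c) = c*(2*c) = 2*c**2)
g = -760 (g = 8*((69 - 50) - 114) = 8*(19 - 114) = 8*(-95) = -760)
((x - 1*65) + g) + K(18) = ((-8 - 1*65) - 760) + 2*18**2 = ((-8 - 65) - 760) + 2*324 = (-73 - 760) + 648 = -833 + 648 = -185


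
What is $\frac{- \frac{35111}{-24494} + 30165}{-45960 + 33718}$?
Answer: $- \frac{738896621}{299855548} \approx -2.4642$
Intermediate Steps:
$\frac{- \frac{35111}{-24494} + 30165}{-45960 + 33718} = \frac{\left(-35111\right) \left(- \frac{1}{24494}\right) + 30165}{-12242} = \left(\frac{35111}{24494} + 30165\right) \left(- \frac{1}{12242}\right) = \frac{738896621}{24494} \left(- \frac{1}{12242}\right) = - \frac{738896621}{299855548}$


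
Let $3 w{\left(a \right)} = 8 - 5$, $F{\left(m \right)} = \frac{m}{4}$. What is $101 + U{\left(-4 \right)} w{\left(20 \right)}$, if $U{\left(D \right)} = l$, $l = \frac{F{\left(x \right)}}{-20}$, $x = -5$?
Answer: $\frac{1617}{16} \approx 101.06$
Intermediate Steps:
$F{\left(m \right)} = \frac{m}{4}$ ($F{\left(m \right)} = m \frac{1}{4} = \frac{m}{4}$)
$l = \frac{1}{16}$ ($l = \frac{\frac{1}{4} \left(-5\right)}{-20} = \left(- \frac{5}{4}\right) \left(- \frac{1}{20}\right) = \frac{1}{16} \approx 0.0625$)
$U{\left(D \right)} = \frac{1}{16}$
$w{\left(a \right)} = 1$ ($w{\left(a \right)} = \frac{8 - 5}{3} = \frac{1}{3} \cdot 3 = 1$)
$101 + U{\left(-4 \right)} w{\left(20 \right)} = 101 + \frac{1}{16} \cdot 1 = 101 + \frac{1}{16} = \frac{1617}{16}$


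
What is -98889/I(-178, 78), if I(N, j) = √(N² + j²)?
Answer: -98889*√9442/18884 ≈ -508.85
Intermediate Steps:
-98889/I(-178, 78) = -98889/√((-178)² + 78²) = -98889/√(31684 + 6084) = -98889*√9442/18884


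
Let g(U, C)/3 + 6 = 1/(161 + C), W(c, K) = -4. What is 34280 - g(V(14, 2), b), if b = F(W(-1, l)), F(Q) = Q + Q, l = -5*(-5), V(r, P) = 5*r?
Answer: 1749197/51 ≈ 34298.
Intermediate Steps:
l = 25
F(Q) = 2*Q
b = -8 (b = 2*(-4) = -8)
g(U, C) = -18 + 3/(161 + C)
34280 - g(V(14, 2), b) = 34280 - 3*(-965 - 6*(-8))/(161 - 8) = 34280 - 3*(-965 + 48)/153 = 34280 - 3*(-917)/153 = 34280 - 1*(-917/51) = 34280 + 917/51 = 1749197/51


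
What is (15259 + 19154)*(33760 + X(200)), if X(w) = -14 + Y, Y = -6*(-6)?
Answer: 1162539966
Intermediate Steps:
Y = 36
X(w) = 22 (X(w) = -14 + 36 = 22)
(15259 + 19154)*(33760 + X(200)) = (15259 + 19154)*(33760 + 22) = 34413*33782 = 1162539966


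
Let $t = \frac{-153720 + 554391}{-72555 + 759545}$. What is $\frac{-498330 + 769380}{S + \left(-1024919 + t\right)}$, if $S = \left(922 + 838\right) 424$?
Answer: $- \frac{62069546500}{63816428513} \approx -0.97263$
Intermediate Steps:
$t = \frac{400671}{686990} \approx 0.58323$
$S = 746240$ ($S = 1760 \cdot 424 = 746240$)
$\frac{-498330 + 769380}{S + \left(-1024919 + t\right)} = \frac{-498330 + 769380}{746240 + \left(-1024919 + \frac{400671}{686990}\right)} = \frac{271050}{746240 - \frac{704108703139}{686990}} = \frac{271050}{- \frac{191449285539}{686990}} = 271050 \left(- \frac{686990}{191449285539}\right) = - \frac{62069546500}{63816428513}$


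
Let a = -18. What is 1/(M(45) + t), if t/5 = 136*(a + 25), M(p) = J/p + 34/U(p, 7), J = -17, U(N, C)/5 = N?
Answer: 75/356983 ≈ 0.00021009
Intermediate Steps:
U(N, C) = 5*N
M(p) = -51/(5*p) (M(p) = -17/p + 34/((5*p)) = -17/p + 34*(1/(5*p)) = -17/p + 34/(5*p) = -51/(5*p))
t = 4760 (t = 5*(136*(-18 + 25)) = 5*(136*7) = 5*952 = 4760)
1/(M(45) + t) = 1/(-51/5/45 + 4760) = 1/(-51/5*1/45 + 4760) = 1/(-17/75 + 4760) = 1/(356983/75) = 75/356983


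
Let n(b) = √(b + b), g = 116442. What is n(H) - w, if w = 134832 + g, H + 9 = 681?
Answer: -251274 + 8*√21 ≈ -2.5124e+5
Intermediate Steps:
H = 672 (H = -9 + 681 = 672)
n(b) = √2*√b (n(b) = √(2*b) = √2*√b)
w = 251274 (w = 134832 + 116442 = 251274)
n(H) - w = √2*√672 - 1*251274 = √2*(4*√42) - 251274 = 8*√21 - 251274 = -251274 + 8*√21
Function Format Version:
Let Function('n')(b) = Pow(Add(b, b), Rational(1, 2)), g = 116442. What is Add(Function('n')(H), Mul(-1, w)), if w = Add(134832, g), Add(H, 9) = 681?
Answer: Add(-251274, Mul(8, Pow(21, Rational(1, 2)))) ≈ -2.5124e+5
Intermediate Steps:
H = 672 (H = Add(-9, 681) = 672)
Function('n')(b) = Mul(Pow(2, Rational(1, 2)), Pow(b, Rational(1, 2))) (Function('n')(b) = Pow(Mul(2, b), Rational(1, 2)) = Mul(Pow(2, Rational(1, 2)), Pow(b, Rational(1, 2))))
w = 251274 (w = Add(134832, 116442) = 251274)
Add(Function('n')(H), Mul(-1, w)) = Add(Mul(Pow(2, Rational(1, 2)), Pow(672, Rational(1, 2))), Mul(-1, 251274)) = Add(Mul(Pow(2, Rational(1, 2)), Mul(4, Pow(42, Rational(1, 2)))), -251274) = Add(Mul(8, Pow(21, Rational(1, 2))), -251274) = Add(-251274, Mul(8, Pow(21, Rational(1, 2))))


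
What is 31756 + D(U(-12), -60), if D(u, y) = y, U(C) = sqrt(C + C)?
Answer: 31696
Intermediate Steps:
U(C) = sqrt(2)*sqrt(C) (U(C) = sqrt(2*C) = sqrt(2)*sqrt(C))
31756 + D(U(-12), -60) = 31756 - 60 = 31696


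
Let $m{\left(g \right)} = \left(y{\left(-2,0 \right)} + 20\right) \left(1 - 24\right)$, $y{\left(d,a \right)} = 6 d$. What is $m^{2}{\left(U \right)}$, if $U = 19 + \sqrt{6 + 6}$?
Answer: $33856$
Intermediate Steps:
$U = 19 + 2 \sqrt{3}$ ($U = 19 + \sqrt{12} = 19 + 2 \sqrt{3} \approx 22.464$)
$m{\left(g \right)} = -184$ ($m{\left(g \right)} = \left(6 \left(-2\right) + 20\right) \left(1 - 24\right) = \left(-12 + 20\right) \left(-23\right) = 8 \left(-23\right) = -184$)
$m^{2}{\left(U \right)} = \left(-184\right)^{2} = 33856$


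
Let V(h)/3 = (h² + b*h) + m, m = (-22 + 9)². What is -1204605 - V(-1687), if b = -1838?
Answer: -19045137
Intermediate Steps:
m = 169 (m = (-13)² = 169)
V(h) = 507 - 5514*h + 3*h² (V(h) = 3*((h² - 1838*h) + 169) = 3*(169 + h² - 1838*h) = 507 - 5514*h + 3*h²)
-1204605 - V(-1687) = -1204605 - (507 - 5514*(-1687) + 3*(-1687)²) = -1204605 - (507 + 9302118 + 3*2845969) = -1204605 - (507 + 9302118 + 8537907) = -1204605 - 1*17840532 = -1204605 - 17840532 = -19045137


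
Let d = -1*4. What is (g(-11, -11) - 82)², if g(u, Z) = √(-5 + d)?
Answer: 6715 - 492*I ≈ 6715.0 - 492.0*I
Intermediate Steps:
d = -4
g(u, Z) = 3*I (g(u, Z) = √(-5 - 4) = √(-9) = 3*I)
(g(-11, -11) - 82)² = (3*I - 82)² = (-82 + 3*I)²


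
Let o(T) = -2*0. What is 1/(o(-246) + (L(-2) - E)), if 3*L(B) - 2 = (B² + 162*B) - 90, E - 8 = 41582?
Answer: -1/41726 ≈ -2.3966e-5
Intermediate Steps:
E = 41590 (E = 8 + 41582 = 41590)
L(B) = -88/3 + 54*B + B²/3 (L(B) = ⅔ + ((B² + 162*B) - 90)/3 = ⅔ + (-90 + B² + 162*B)/3 = ⅔ + (-30 + 54*B + B²/3) = -88/3 + 54*B + B²/3)
o(T) = 0
1/(o(-246) + (L(-2) - E)) = 1/(0 + ((-88/3 + 54*(-2) + (⅓)*(-2)²) - 1*41590)) = 1/(0 + ((-88/3 - 108 + (⅓)*4) - 41590)) = 1/(0 + ((-88/3 - 108 + 4/3) - 41590)) = 1/(0 + (-136 - 41590)) = 1/(0 - 41726) = 1/(-41726) = -1/41726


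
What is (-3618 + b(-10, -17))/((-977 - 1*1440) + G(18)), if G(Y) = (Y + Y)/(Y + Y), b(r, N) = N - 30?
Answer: 3665/2416 ≈ 1.5170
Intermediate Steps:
b(r, N) = -30 + N
G(Y) = 1 (G(Y) = (2*Y)/((2*Y)) = (2*Y)*(1/(2*Y)) = 1)
(-3618 + b(-10, -17))/((-977 - 1*1440) + G(18)) = (-3618 + (-30 - 17))/((-977 - 1*1440) + 1) = (-3618 - 47)/((-977 - 1440) + 1) = -3665/(-2417 + 1) = -3665/(-2416) = -3665*(-1/2416) = 3665/2416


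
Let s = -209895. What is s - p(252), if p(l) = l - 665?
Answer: -209482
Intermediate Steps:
p(l) = -665 + l
s - p(252) = -209895 - (-665 + 252) = -209895 - 1*(-413) = -209895 + 413 = -209482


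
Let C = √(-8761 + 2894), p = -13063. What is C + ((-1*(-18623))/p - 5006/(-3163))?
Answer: 6488829/41318269 + I*√5867 ≈ 0.15705 + 76.596*I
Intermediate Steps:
C = I*√5867 (C = √(-5867) = I*√5867 ≈ 76.596*I)
C + ((-1*(-18623))/p - 5006/(-3163)) = I*√5867 + (-1*(-18623)/(-13063) - 5006/(-3163)) = I*√5867 + (18623*(-1/13063) - 5006*(-1/3163)) = I*√5867 + (-18623/13063 + 5006/3163) = I*√5867 + 6488829/41318269 = 6488829/41318269 + I*√5867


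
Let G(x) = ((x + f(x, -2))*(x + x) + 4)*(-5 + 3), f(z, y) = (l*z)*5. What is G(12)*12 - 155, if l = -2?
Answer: 61957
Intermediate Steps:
f(z, y) = -10*z (f(z, y) = -2*z*5 = -10*z)
G(x) = -8 + 36*x² (G(x) = ((x - 10*x)*(x + x) + 4)*(-5 + 3) = ((-9*x)*(2*x) + 4)*(-2) = (-18*x² + 4)*(-2) = (4 - 18*x²)*(-2) = -8 + 36*x²)
G(12)*12 - 155 = (-8 + 36*12²)*12 - 155 = (-8 + 36*144)*12 - 155 = (-8 + 5184)*12 - 155 = 5176*12 - 155 = 62112 - 155 = 61957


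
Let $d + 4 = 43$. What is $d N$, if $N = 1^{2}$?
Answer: $39$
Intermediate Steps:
$N = 1$
$d = 39$ ($d = -4 + 43 = 39$)
$d N = 39 \cdot 1 = 39$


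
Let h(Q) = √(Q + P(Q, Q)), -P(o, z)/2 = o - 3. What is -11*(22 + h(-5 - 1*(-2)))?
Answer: -275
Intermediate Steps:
P(o, z) = 6 - 2*o (P(o, z) = -2*(o - 3) = -2*(-3 + o) = 6 - 2*o)
h(Q) = √(6 - Q) (h(Q) = √(Q + (6 - 2*Q)) = √(6 - Q))
-11*(22 + h(-5 - 1*(-2))) = -11*(22 + √(6 - (-5 - 1*(-2)))) = -11*(22 + √(6 - (-5 + 2))) = -11*(22 + √(6 - 1*(-3))) = -11*(22 + √(6 + 3)) = -11*(22 + √9) = -11*(22 + 3) = -11*25 = -275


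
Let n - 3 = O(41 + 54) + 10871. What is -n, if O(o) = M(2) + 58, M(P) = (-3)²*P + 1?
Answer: -10951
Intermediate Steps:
M(P) = 1 + 9*P (M(P) = 9*P + 1 = 1 + 9*P)
O(o) = 77 (O(o) = (1 + 9*2) + 58 = (1 + 18) + 58 = 19 + 58 = 77)
n = 10951 (n = 3 + (77 + 10871) = 3 + 10948 = 10951)
-n = -1*10951 = -10951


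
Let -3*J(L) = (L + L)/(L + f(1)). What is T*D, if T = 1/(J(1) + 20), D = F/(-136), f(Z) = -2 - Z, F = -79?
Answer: 237/8296 ≈ 0.028568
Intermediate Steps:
J(L) = -2*L/(3*(-3 + L)) (J(L) = -(L + L)/(3*(L + (-2 - 1*1))) = -2*L/(3*(L + (-2 - 1))) = -2*L/(3*(L - 3)) = -2*L/(3*(-3 + L)))
D = 79/136 (D = -79/(-136) = -79*(-1/136) = 79/136 ≈ 0.58088)
T = 3/61 (T = 1/(-2*1/(-9 + 3*1) + 20) = 1/(-2*1/(-9 + 3) + 20) = 1/(-2*1/(-6) + 20) = 1/(-2*1*(-⅙) + 20) = 1/(⅓ + 20) = 1/(61/3) = 3/61 ≈ 0.049180)
T*D = (3/61)*(79/136) = 237/8296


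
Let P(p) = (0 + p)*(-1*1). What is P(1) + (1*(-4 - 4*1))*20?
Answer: -161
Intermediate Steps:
P(p) = -p (P(p) = p*(-1) = -p)
P(1) + (1*(-4 - 4*1))*20 = -1*1 + (1*(-4 - 4*1))*20 = -1 + (1*(-4 - 4))*20 = -1 + (1*(-8))*20 = -1 - 8*20 = -1 - 160 = -161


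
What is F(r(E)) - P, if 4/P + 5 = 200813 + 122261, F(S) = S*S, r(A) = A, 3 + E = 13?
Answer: 32306896/323069 ≈ 100.00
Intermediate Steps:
E = 10 (E = -3 + 13 = 10)
F(S) = S**2
P = 4/323069 (P = 4/(-5 + (200813 + 122261)) = 4/(-5 + 323074) = 4/323069 ≈ 1.2381e-5)
F(r(E)) - P = 10**2 - 1*4/323069 = 100 - 4/323069 = 32306896/323069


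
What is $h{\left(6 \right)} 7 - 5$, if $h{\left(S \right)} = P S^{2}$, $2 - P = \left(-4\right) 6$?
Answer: $6547$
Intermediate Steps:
$P = 26$ ($P = 2 - \left(-4\right) 6 = 2 - -24 = 2 + 24 = 26$)
$h{\left(S \right)} = 26 S^{2}$
$h{\left(6 \right)} 7 - 5 = 26 \cdot 6^{2} \cdot 7 - 5 = 26 \cdot 36 \cdot 7 - 5 = 936 \cdot 7 - 5 = 6552 - 5 = 6547$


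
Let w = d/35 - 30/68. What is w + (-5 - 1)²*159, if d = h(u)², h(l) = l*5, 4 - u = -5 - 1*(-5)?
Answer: 1364927/238 ≈ 5735.0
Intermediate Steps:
u = 4 (u = 4 - (-5 - 1*(-5)) = 4 - (-5 + 5) = 4 - 1*0 = 4 + 0 = 4)
h(l) = 5*l
d = 400 (d = (5*4)² = 20² = 400)
w = 2615/238 (w = 400/35 - 30/68 = 400*(1/35) - 30*1/68 = 80/7 - 15/34 = 2615/238 ≈ 10.987)
w + (-5 - 1)²*159 = 2615/238 + (-5 - 1)²*159 = 2615/238 + (-6)²*159 = 2615/238 + 36*159 = 2615/238 + 5724 = 1364927/238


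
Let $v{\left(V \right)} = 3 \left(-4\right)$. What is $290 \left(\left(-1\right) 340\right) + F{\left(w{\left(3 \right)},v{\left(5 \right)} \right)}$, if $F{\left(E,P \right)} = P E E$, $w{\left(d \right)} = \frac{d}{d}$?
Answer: $-98612$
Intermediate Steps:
$w{\left(d \right)} = 1$
$v{\left(V \right)} = -12$
$F{\left(E,P \right)} = P E^{2}$ ($F{\left(E,P \right)} = E P E = P E^{2}$)
$290 \left(\left(-1\right) 340\right) + F{\left(w{\left(3 \right)},v{\left(5 \right)} \right)} = 290 \left(\left(-1\right) 340\right) - 12 \cdot 1^{2} = 290 \left(-340\right) - 12 = -98600 - 12 = -98612$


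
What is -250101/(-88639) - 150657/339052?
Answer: 71443158429/30053230228 ≈ 2.3772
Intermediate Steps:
-250101/(-88639) - 150657/339052 = -250101*(-1/88639) - 150657*1/339052 = 250101/88639 - 150657/339052 = 71443158429/30053230228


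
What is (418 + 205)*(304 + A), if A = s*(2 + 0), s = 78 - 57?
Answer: 215558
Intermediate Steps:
s = 21
A = 42 (A = 21*(2 + 0) = 21*2 = 42)
(418 + 205)*(304 + A) = (418 + 205)*(304 + 42) = 623*346 = 215558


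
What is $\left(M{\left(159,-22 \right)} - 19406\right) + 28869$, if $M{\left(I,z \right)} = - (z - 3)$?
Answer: $9488$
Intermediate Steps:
$M{\left(I,z \right)} = 3 - z$ ($M{\left(I,z \right)} = - (-3 + z) = 3 - z$)
$\left(M{\left(159,-22 \right)} - 19406\right) + 28869 = \left(\left(3 - -22\right) - 19406\right) + 28869 = \left(\left(3 + 22\right) - 19406\right) + 28869 = \left(25 - 19406\right) + 28869 = -19381 + 28869 = 9488$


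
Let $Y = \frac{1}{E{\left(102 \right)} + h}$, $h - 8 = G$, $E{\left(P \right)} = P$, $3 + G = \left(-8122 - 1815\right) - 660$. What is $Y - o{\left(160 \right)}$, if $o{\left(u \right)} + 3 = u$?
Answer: $- \frac{1646931}{10490} \approx -157.0$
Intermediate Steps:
$o{\left(u \right)} = -3 + u$
$G = -10600$ ($G = -3 - 10597 = -10600$)
$h = -10592$ ($h = 8 - 10600 = -10592$)
$Y = - \frac{1}{10490}$ ($Y = \frac{1}{102 - 10592} = \frac{1}{-10490} = - \frac{1}{10490} \approx -9.5329 \cdot 10^{-5}$)
$Y - o{\left(160 \right)} = - \frac{1}{10490} - \left(-3 + 160\right) = - \frac{1}{10490} - 157 = - \frac{1646931}{10490}$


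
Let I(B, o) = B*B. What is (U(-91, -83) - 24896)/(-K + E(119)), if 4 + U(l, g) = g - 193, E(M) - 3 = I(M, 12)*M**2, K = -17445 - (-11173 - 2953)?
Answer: -25176/200537243 ≈ -0.00012554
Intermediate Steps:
I(B, o) = B**2
K = -3319 (K = -17445 - 1*(-14126) = -17445 + 14126 = -3319)
E(M) = 3 + M**4 (E(M) = 3 + M**2*M**2 = 3 + M**4)
U(l, g) = -197 + g (U(l, g) = -4 + (g - 193) = -4 + (-193 + g) = -197 + g)
(U(-91, -83) - 24896)/(-K + E(119)) = ((-197 - 83) - 24896)/(-1*(-3319) + (3 + 119**4)) = (-280 - 24896)/(3319 + (3 + 200533921)) = -25176/(3319 + 200533924) = -25176/200537243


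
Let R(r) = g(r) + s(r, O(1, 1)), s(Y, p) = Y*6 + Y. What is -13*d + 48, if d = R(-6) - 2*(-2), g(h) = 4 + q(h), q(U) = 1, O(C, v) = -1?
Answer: 477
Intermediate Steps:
s(Y, p) = 7*Y (s(Y, p) = 6*Y + Y = 7*Y)
g(h) = 5 (g(h) = 4 + 1 = 5)
R(r) = 5 + 7*r
d = -33 (d = (5 + 7*(-6)) - 2*(-2) = (5 - 42) + 4 = -37 + 4 = -33)
-13*d + 48 = -13*(-33) + 48 = 429 + 48 = 477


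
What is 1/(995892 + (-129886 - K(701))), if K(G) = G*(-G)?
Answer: 1/1357407 ≈ 7.3670e-7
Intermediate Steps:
K(G) = -G²
1/(995892 + (-129886 - K(701))) = 1/(995892 + (-129886 - (-1)*701²)) = 1/(995892 + (-129886 - (-1)*491401)) = 1/(995892 + (-129886 - 1*(-491401))) = 1/(995892 + (-129886 + 491401)) = 1/(995892 + 361515) = 1/1357407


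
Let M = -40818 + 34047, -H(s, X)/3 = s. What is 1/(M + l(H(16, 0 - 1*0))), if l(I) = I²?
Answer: -1/4467 ≈ -0.00022386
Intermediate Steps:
H(s, X) = -3*s
M = -6771
1/(M + l(H(16, 0 - 1*0))) = 1/(-6771 + (-3*16)²) = 1/(-6771 + (-48)²) = 1/(-6771 + 2304) = 1/(-4467) = -1/4467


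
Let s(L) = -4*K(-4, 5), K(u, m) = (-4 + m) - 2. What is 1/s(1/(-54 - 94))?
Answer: ¼ ≈ 0.25000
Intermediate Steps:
K(u, m) = -6 + m
s(L) = 4 (s(L) = -4*(-6 + 5) = -4*(-1) = 4)
1/s(1/(-54 - 94)) = 1/4 = ¼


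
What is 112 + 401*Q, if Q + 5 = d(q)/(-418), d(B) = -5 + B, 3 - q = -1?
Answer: -790873/418 ≈ -1892.0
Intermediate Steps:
q = 4 (q = 3 - 1*(-1) = 3 + 1 = 4)
Q = -2089/418 (Q = -5 + (-5 + 4)/(-418) = -5 - 1*(-1/418) = -5 + 1/418 = -2089/418 ≈ -4.9976)
112 + 401*Q = 112 + 401*(-2089/418) = 112 - 837689/418 = -790873/418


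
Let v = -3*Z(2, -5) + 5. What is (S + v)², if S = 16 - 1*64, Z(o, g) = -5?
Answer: 784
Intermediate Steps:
S = -48 (S = 16 - 64 = -48)
v = 20 (v = -3*(-5) + 5 = 15 + 5 = 20)
(S + v)² = (-48 + 20)² = (-28)² = 784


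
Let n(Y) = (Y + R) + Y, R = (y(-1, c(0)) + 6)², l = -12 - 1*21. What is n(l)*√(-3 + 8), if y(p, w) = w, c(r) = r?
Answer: -30*√5 ≈ -67.082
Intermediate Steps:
l = -33 (l = -12 - 21 = -33)
R = 36 (R = (0 + 6)² = 6² = 36)
n(Y) = 36 + 2*Y (n(Y) = (Y + 36) + Y = (36 + Y) + Y = 36 + 2*Y)
n(l)*√(-3 + 8) = (36 + 2*(-33))*√(-3 + 8) = (36 - 66)*√5 = -30*√5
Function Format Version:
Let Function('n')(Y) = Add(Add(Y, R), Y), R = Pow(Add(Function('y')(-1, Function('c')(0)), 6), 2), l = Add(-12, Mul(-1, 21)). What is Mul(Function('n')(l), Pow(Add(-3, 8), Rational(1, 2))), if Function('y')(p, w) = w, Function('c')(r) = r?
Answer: Mul(-30, Pow(5, Rational(1, 2))) ≈ -67.082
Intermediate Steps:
l = -33 (l = Add(-12, -21) = -33)
R = 36 (R = Pow(Add(0, 6), 2) = Pow(6, 2) = 36)
Function('n')(Y) = Add(36, Mul(2, Y)) (Function('n')(Y) = Add(Add(Y, 36), Y) = Add(Add(36, Y), Y) = Add(36, Mul(2, Y)))
Mul(Function('n')(l), Pow(Add(-3, 8), Rational(1, 2))) = Mul(Add(36, Mul(2, -33)), Pow(Add(-3, 8), Rational(1, 2))) = Mul(Add(36, -66), Pow(5, Rational(1, 2))) = Mul(-30, Pow(5, Rational(1, 2)))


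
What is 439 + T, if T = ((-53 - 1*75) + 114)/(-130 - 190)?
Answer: 70247/160 ≈ 439.04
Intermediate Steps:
T = 7/160 (T = ((-53 - 75) + 114)/(-320) = (-128 + 114)*(-1/320) = -14*(-1/320) = 7/160 ≈ 0.043750)
439 + T = 439 + 7/160 = 70247/160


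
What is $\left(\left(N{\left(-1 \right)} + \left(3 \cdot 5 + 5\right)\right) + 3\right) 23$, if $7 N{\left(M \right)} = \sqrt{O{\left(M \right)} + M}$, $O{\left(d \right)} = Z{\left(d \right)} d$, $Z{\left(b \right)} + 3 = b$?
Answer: $529 + \frac{23 \sqrt{3}}{7} \approx 534.69$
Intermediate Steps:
$Z{\left(b \right)} = -3 + b$
$O{\left(d \right)} = d \left(-3 + d\right)$ ($O{\left(d \right)} = \left(-3 + d\right) d = d \left(-3 + d\right)$)
$N{\left(M \right)} = \frac{\sqrt{M + M \left(-3 + M\right)}}{7}$ ($N{\left(M \right)} = \frac{\sqrt{M \left(-3 + M\right) + M}}{7} = \frac{\sqrt{M + M \left(-3 + M\right)}}{7}$)
$\left(\left(N{\left(-1 \right)} + \left(3 \cdot 5 + 5\right)\right) + 3\right) 23 = \left(\left(\frac{\sqrt{- (-2 - 1)}}{7} + \left(3 \cdot 5 + 5\right)\right) + 3\right) 23 = \left(\left(\frac{\sqrt{\left(-1\right) \left(-3\right)}}{7} + \left(15 + 5\right)\right) + 3\right) 23 = \left(\left(\frac{\sqrt{3}}{7} + 20\right) + 3\right) 23 = \left(\left(20 + \frac{\sqrt{3}}{7}\right) + 3\right) 23 = \left(23 + \frac{\sqrt{3}}{7}\right) 23 = 529 + \frac{23 \sqrt{3}}{7}$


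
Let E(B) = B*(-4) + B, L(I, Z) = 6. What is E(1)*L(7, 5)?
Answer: -18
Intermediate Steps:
E(B) = -3*B (E(B) = -4*B + B = -3*B)
E(1)*L(7, 5) = -3*1*6 = -3*6 = -18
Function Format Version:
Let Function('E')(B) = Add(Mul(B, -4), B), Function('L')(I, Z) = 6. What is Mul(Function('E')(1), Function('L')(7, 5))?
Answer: -18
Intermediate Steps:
Function('E')(B) = Mul(-3, B) (Function('E')(B) = Add(Mul(-4, B), B) = Mul(-3, B))
Mul(Function('E')(1), Function('L')(7, 5)) = Mul(Mul(-3, 1), 6) = Mul(-3, 6) = -18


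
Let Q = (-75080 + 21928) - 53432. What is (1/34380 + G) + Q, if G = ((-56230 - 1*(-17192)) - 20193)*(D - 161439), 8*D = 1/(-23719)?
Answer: 15594983728282690883/1630918440 ≈ 9.5621e+9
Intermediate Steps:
Q = -106584 (Q = -53152 - 53432 = -106584)
D = -1/189752 (D = (⅛)/(-23719) = (⅛)*(-1/23719) = -1/189752 ≈ -5.2700e-6)
G = 1814445323803799/189752 (G = ((-56230 - 1*(-17192)) - 20193)*(-1/189752 - 161439) = ((-56230 + 17192) - 20193)*(-30633373129/189752) = (-39038 - 20193)*(-30633373129/189752) = -59231*(-30633373129/189752) = 1814445323803799/189752 ≈ 9.5622e+9)
(1/34380 + G) + Q = (1/34380 + 1814445323803799/189752) - 106584 = 15595157558093699843/1630918440 - 106584 = 15594983728282690883/1630918440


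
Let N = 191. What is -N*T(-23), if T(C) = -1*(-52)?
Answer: -9932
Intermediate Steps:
T(C) = 52
-N*T(-23) = -191*52 = -1*9932 = -9932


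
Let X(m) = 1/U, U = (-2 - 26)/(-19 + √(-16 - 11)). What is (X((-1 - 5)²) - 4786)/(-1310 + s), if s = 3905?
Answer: (-33502*√3 + 212147*I)/(6055*(-19*I + 3*√3)) ≈ -1.8441 - 7.1513e-5*I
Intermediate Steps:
U = -28/(-19 + 3*I*√3) (U = -28/(-19 + √(-27)) = -28/(-19 + 3*I*√3) ≈ 1.3711 + 0.37498*I)
X(m) = 1/(133/97 + 21*I*√3/97)
(X((-1 - 5)²) - 4786)/(-1310 + s) = ((19/28 - 3*I*√3/28) - 4786)/(-1310 + 3905) = (-133989/28 - 3*I*√3/28)/2595 = (-133989/28 - 3*I*√3/28)*(1/2595) = -44663/24220 - I*√3/24220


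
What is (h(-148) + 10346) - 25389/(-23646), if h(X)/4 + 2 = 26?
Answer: 11758901/1126 ≈ 10443.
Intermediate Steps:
h(X) = 96 (h(X) = -8 + 4*26 = -8 + 104 = 96)
(h(-148) + 10346) - 25389/(-23646) = (96 + 10346) - 25389/(-23646) = 10442 - 25389*(-1/23646) = 10442 + 1209/1126 = 11758901/1126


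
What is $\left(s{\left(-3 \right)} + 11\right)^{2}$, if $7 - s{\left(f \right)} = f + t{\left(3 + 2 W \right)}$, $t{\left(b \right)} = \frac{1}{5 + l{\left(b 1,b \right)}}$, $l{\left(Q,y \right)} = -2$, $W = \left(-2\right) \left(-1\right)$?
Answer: $\frac{3844}{9} \approx 427.11$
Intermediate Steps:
$W = 2$
$t{\left(b \right)} = \frac{1}{3}$ ($t{\left(b \right)} = \frac{1}{5 - 2} = \frac{1}{3}$)
$s{\left(f \right)} = \frac{20}{3} - f$ ($s{\left(f \right)} = 7 - \left(f + \frac{1}{3}\right) = 7 - \left(\frac{1}{3} + f\right) = \frac{20}{3} - f$)
$\left(s{\left(-3 \right)} + 11\right)^{2} = \left(\left(\frac{20}{3} - -3\right) + 11\right)^{2} = \left(\left(\frac{20}{3} + 3\right) + 11\right)^{2} = \left(\frac{29}{3} + 11\right)^{2} = \left(\frac{62}{3}\right)^{2} = \frac{3844}{9}$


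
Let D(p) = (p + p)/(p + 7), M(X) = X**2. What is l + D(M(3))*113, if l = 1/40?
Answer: 2543/20 ≈ 127.15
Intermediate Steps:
D(p) = 2*p/(7 + p) (D(p) = (2*p)/(7 + p) = 2*p/(7 + p))
l = 1/40 ≈ 0.025000
l + D(M(3))*113 = 1/40 + (2*3**2/(7 + 3**2))*113 = 1/40 + (2*9/(7 + 9))*113 = 1/40 + (2*9/16)*113 = 1/40 + (2*9*(1/16))*113 = 1/40 + (9/8)*113 = 1/40 + 1017/8 = 2543/20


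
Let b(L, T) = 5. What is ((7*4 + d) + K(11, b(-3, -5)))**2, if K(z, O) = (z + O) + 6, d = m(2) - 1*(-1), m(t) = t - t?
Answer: 2601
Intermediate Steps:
m(t) = 0
d = 1 (d = 0 - 1*(-1) = 0 + 1 = 1)
K(z, O) = 6 + O + z (K(z, O) = (O + z) + 6 = 6 + O + z)
((7*4 + d) + K(11, b(-3, -5)))**2 = ((7*4 + 1) + (6 + 5 + 11))**2 = ((28 + 1) + 22)**2 = (29 + 22)**2 = 51**2 = 2601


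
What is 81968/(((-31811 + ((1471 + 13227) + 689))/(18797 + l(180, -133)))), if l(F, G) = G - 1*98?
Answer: -190227236/2053 ≈ -92658.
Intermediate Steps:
l(F, G) = -98 + G (l(F, G) = G - 98 = -98 + G)
81968/(((-31811 + ((1471 + 13227) + 689))/(18797 + l(180, -133)))) = 81968/(((-31811 + ((1471 + 13227) + 689))/(18797 + (-98 - 133)))) = 81968/(((-31811 + (14698 + 689))/(18797 - 231))) = 81968/(((-31811 + 15387)/18566)) = 81968/((-16424*1/18566)) = 81968/(-8212/9283) = 81968*(-9283/8212) = -190227236/2053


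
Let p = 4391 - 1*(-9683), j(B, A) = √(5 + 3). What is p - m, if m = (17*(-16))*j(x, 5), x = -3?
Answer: 14074 + 544*√2 ≈ 14843.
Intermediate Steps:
j(B, A) = 2*√2 (j(B, A) = √8 = 2*√2)
p = 14074 (p = 4391 + 9683 = 14074)
m = -544*√2 (m = (17*(-16))*(2*√2) = -544*√2 ≈ -769.33)
p - m = 14074 - (-544)*√2 = 14074 + 544*√2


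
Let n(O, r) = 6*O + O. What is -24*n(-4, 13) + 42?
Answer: 714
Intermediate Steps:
n(O, r) = 7*O
-24*n(-4, 13) + 42 = -168*(-4) + 42 = -24*(-28) + 42 = 672 + 42 = 714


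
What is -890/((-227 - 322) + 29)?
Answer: 89/52 ≈ 1.7115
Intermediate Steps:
-890/((-227 - 322) + 29) = -890/(-549 + 29) = -890/(-520) = -890*(-1/520) = 89/52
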